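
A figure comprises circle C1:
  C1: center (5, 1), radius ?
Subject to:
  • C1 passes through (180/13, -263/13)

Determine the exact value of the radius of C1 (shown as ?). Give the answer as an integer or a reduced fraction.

1. [C1∋P]  r_C1² − 529 = 0  ⇒  r_C1 = 23 (r>0 drops 1)

23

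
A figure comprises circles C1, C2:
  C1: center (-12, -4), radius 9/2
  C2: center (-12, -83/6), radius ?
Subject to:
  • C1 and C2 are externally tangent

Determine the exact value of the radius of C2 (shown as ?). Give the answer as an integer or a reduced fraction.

16/3

1. [ext C1·C2]  r_C2² + 9r_C2 − 688/9 = 0  ⇒  r_C2 = 16/3 (r>0 drops 1)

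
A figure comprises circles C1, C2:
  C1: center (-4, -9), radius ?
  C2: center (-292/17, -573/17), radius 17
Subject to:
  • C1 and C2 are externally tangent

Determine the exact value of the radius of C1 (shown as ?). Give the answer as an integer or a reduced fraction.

11

1. [ext C1·C2]  r_C1² + 34r_C1 − 495 = 0  ⇒  r_C1 = 11 (r>0 drops 1)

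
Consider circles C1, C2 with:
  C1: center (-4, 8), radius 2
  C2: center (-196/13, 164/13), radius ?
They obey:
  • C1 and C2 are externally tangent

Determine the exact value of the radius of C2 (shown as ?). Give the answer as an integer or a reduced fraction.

10

1. [ext C1·C2]  r_C2² + 4r_C2 − 140 = 0  ⇒  r_C2 = 10 (r>0 drops 1)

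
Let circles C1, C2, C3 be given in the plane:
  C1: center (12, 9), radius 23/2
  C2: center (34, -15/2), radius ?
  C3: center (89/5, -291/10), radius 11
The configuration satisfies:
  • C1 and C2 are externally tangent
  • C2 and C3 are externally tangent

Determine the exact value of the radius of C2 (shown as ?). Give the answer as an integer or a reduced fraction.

16

1. [ext C1·C2]  r_C2² + 23r_C2 − 624 = 0  ⇒  r_C2 = 16 (r>0 drops 1)
2. [ext C2·C3]  r_C2² + 22r_C2 − 608 = 0  ⇒  r_C2 = 16 (r>0 drops 1)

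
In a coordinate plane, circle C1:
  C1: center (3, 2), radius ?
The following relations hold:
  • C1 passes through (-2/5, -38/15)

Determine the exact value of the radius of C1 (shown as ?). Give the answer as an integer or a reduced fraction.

1. [C1∋P]  r_C1² − 289/9 = 0  ⇒  r_C1 = 17/3 (r>0 drops 1)

17/3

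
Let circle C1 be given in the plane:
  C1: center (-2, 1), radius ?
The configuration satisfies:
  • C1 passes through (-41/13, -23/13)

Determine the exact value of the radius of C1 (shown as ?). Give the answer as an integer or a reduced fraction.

1. [C1∋P]  r_C1² − 9 = 0  ⇒  r_C1 = 3 (r>0 drops 1)

3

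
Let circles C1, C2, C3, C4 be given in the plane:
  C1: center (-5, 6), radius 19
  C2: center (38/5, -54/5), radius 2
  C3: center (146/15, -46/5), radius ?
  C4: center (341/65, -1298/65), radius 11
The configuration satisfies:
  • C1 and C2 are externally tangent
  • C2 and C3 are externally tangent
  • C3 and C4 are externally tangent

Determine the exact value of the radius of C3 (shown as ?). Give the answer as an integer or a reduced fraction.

2/3

1. [ext C2·C3]  r_C3² + 4r_C3 − 28/9 = 0  ⇒  r_C3 = 2/3 (r>0 drops 1)
2. [ext C3·C4]  r_C3² + 22r_C3 − 136/9 = 0  ⇒  r_C3 = 2/3 (r>0 drops 1)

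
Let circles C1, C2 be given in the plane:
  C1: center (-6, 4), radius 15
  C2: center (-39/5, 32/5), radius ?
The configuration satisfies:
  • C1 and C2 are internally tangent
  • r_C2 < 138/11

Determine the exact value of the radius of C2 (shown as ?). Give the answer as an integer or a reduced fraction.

1. [int C1,C2]  r_C2² − 30r_C2 + 216 = 0  ⇒  r_C2 = 12 or 18
2. given r_C2 < 138/11: keep 12

12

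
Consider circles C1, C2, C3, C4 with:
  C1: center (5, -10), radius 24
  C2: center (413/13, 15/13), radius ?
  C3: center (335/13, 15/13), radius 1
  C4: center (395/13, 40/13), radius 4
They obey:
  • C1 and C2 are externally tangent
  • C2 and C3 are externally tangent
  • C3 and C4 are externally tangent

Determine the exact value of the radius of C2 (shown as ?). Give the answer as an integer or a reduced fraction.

1. [ext C1·C2]  r_C2² + 48r_C2 − 265 = 0  ⇒  r_C2 = 5 (r>0 drops 1)
2. [ext C2·C3]  r_C2² + 2r_C2 − 35 = 0  ⇒  r_C2 = 5 (r>0 drops 1)

5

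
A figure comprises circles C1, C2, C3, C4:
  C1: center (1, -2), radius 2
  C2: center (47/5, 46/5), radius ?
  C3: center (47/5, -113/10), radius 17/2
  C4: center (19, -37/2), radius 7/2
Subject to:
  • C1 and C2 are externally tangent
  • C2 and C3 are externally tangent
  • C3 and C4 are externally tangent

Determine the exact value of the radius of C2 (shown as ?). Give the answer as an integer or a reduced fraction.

12

1. [ext C1·C2]  r_C2² + 4r_C2 − 192 = 0  ⇒  r_C2 = 12 (r>0 drops 1)
2. [ext C2·C3]  r_C2² + 17r_C2 − 348 = 0  ⇒  r_C2 = 12 (r>0 drops 1)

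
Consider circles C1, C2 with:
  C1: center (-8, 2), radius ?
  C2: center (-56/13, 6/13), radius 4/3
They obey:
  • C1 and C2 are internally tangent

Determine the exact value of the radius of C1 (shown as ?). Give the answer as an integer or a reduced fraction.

16/3

1. [int C1,C2]  r_C1² − (8/3)r_C1 − 128/9 = 0  ⇒  r_C1 = 16/3 (r>0 drops 1)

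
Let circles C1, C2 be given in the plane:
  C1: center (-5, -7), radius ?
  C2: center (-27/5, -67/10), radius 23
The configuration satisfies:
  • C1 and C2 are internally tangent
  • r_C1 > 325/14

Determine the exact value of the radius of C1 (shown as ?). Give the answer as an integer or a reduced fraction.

47/2

1. [int C1,C2]  r_C1² − 46r_C1 + 2115/4 = 0  ⇒  r_C1 = 45/2 or 47/2
2. given r_C1 > 325/14: keep 47/2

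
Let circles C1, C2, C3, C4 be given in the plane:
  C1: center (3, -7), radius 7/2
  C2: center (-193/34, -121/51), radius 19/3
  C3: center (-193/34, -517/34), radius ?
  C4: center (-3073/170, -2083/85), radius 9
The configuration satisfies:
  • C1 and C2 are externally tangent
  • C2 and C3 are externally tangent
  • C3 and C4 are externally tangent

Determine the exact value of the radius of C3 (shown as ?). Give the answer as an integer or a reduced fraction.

13/2

1. [ext C2·C3]  r_C3² + (38/3)r_C3 − 1495/12 = 0  ⇒  r_C3 = 13/2 (r>0 drops 1)
2. [ext C3·C4]  r_C3² + 18r_C3 − 637/4 = 0  ⇒  r_C3 = 13/2 (r>0 drops 1)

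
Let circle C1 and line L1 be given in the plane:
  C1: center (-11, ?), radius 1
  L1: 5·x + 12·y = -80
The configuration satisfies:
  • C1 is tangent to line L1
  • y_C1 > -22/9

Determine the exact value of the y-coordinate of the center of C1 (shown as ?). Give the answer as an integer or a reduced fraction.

-1

1. [C1‖L1]  y_C1² + (25/6)y_C1 + 19/6 = 0  ⇒  y_C1 = -19/6 or -1
2. given y_C1 > -22/9: keep -1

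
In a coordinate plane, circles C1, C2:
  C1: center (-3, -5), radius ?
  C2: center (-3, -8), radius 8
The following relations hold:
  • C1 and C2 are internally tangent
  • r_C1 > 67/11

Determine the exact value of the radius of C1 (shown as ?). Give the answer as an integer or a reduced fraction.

11

1. [int C1,C2]  r_C1² − 16r_C1 + 55 = 0  ⇒  r_C1 = 5 or 11
2. given r_C1 > 67/11: keep 11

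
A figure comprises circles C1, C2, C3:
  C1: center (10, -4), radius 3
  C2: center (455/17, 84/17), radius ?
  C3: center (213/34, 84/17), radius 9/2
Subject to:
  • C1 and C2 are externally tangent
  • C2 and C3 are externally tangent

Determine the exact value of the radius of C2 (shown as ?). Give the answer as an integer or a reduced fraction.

1. [ext C1·C2]  r_C2² + 6r_C2 − 352 = 0  ⇒  r_C2 = 16 (r>0 drops 1)
2. [ext C2·C3]  r_C2² + 9r_C2 − 400 = 0  ⇒  r_C2 = 16 (r>0 drops 1)

16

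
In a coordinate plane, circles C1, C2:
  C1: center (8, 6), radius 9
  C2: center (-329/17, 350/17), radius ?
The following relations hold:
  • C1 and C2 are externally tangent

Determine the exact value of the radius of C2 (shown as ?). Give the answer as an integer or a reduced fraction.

22

1. [ext C1·C2]  r_C2² + 18r_C2 − 880 = 0  ⇒  r_C2 = 22 (r>0 drops 1)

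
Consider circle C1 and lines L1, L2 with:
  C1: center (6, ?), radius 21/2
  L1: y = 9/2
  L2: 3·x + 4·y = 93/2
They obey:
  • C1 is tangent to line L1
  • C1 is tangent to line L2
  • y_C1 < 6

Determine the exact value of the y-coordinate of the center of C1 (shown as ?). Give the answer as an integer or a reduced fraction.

1. [C1‖L1]  y_C1² − 9y_C1 − 90 = 0  ⇒  y_C1 = -6 or 15
2. [C1‖L2]  y_C1² − (57/4)y_C1 − 243/2 = 0  ⇒  y_C1 = -6 or 81/4

-6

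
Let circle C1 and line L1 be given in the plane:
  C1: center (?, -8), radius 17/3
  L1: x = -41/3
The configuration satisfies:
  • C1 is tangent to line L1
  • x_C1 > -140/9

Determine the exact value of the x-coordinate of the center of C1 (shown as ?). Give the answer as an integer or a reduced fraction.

1. [C1‖L1]  x_C1² + (82/3)x_C1 + 464/3 = 0  ⇒  x_C1 = -58/3 or -8
2. given x_C1 > -140/9: keep -8

-8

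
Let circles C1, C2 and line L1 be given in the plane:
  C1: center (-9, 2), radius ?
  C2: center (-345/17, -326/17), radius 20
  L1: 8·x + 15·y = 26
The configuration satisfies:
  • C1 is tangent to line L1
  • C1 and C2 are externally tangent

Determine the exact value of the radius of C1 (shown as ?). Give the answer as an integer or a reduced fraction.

4

1. [C1‖L1]  r_C1² − 16 = 0  ⇒  r_C1 = 4 (r>0 drops 1)
2. [ext C1·C2]  r_C1² + 40r_C1 − 176 = 0  ⇒  r_C1 = 4 (r>0 drops 1)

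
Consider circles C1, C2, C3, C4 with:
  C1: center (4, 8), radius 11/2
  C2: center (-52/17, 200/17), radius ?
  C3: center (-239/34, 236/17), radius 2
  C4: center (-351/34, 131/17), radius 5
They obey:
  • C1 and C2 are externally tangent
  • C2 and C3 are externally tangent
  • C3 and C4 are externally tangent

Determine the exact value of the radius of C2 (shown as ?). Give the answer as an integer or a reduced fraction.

5/2

1. [ext C1·C2]  r_C2² + 11r_C2 − 135/4 = 0  ⇒  r_C2 = 5/2 (r>0 drops 1)
2. [ext C2·C3]  r_C2² + 4r_C2 − 65/4 = 0  ⇒  r_C2 = 5/2 (r>0 drops 1)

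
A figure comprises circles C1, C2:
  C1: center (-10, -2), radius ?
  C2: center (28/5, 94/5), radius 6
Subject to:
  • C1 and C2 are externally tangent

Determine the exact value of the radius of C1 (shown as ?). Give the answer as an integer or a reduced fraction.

20

1. [ext C1·C2]  r_C1² + 12r_C1 − 640 = 0  ⇒  r_C1 = 20 (r>0 drops 1)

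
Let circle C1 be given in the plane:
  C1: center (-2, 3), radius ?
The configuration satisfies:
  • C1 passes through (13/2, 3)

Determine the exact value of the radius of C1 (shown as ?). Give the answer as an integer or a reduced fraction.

17/2

1. [C1∋P]  r_C1² − 289/4 = 0  ⇒  r_C1 = 17/2 (r>0 drops 1)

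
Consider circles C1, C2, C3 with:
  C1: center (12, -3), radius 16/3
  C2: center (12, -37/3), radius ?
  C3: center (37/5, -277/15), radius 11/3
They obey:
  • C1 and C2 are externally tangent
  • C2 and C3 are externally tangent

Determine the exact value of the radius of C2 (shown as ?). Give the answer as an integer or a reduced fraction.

4

1. [ext C1·C2]  r_C2² + (32/3)r_C2 − 176/3 = 0  ⇒  r_C2 = 4 (r>0 drops 1)
2. [ext C2·C3]  r_C2² + (22/3)r_C2 − 136/3 = 0  ⇒  r_C2 = 4 (r>0 drops 1)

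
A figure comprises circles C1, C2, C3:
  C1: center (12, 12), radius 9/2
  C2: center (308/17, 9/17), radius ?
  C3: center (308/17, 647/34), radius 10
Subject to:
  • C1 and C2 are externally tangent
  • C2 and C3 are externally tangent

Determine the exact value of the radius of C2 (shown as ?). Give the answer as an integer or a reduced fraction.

1. [ext C1·C2]  r_C2² + 9r_C2 − 595/4 = 0  ⇒  r_C2 = 17/2 (r>0 drops 1)
2. [ext C2·C3]  r_C2² + 20r_C2 − 969/4 = 0  ⇒  r_C2 = 17/2 (r>0 drops 1)

17/2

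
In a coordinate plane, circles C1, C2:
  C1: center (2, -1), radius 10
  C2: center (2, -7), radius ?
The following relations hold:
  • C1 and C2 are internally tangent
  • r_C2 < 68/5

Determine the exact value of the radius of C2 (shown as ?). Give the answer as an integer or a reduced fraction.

1. [int C1,C2]  r_C2² − 20r_C2 + 64 = 0  ⇒  r_C2 = 4 or 16
2. given r_C2 < 68/5: keep 4

4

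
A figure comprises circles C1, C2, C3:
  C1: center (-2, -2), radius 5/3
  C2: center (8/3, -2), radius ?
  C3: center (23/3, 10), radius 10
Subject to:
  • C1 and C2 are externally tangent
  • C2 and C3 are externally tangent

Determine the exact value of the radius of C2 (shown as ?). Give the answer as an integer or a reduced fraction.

3

1. [ext C1·C2]  r_C2² + (10/3)r_C2 − 19 = 0  ⇒  r_C2 = 3 (r>0 drops 1)
2. [ext C2·C3]  r_C2² + 20r_C2 − 69 = 0  ⇒  r_C2 = 3 (r>0 drops 1)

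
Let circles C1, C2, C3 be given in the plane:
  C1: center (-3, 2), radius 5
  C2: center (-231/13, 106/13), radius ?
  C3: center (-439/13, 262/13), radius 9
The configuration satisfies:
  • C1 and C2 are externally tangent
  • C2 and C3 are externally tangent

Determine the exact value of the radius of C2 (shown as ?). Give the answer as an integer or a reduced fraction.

1. [ext C1·C2]  r_C2² + 10r_C2 − 231 = 0  ⇒  r_C2 = 11 (r>0 drops 1)
2. [ext C2·C3]  r_C2² + 18r_C2 − 319 = 0  ⇒  r_C2 = 11 (r>0 drops 1)

11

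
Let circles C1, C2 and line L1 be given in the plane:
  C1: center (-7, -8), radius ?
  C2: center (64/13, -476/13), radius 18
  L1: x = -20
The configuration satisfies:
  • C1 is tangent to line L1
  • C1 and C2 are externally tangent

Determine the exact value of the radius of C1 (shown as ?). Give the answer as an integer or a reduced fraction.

13

1. [C1‖L1]  r_C1² − 169 = 0  ⇒  r_C1 = 13 (r>0 drops 1)
2. [ext C1·C2]  r_C1² + 36r_C1 − 637 = 0  ⇒  r_C1 = 13 (r>0 drops 1)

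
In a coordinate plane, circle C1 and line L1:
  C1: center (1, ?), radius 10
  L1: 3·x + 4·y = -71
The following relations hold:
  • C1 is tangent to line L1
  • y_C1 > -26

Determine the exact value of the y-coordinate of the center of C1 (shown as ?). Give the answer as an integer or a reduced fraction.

1. [C1‖L1]  y_C1² + 37y_C1 + 186 = 0  ⇒  y_C1 = -31 or -6
2. given y_C1 > -26: keep -6

-6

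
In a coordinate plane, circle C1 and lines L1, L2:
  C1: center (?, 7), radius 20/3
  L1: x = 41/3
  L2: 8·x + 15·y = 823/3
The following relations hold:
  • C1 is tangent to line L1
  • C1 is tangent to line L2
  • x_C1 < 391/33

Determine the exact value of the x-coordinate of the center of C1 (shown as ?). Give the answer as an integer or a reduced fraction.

1. [C1‖L1]  x_C1² − (82/3)x_C1 + 427/3 = 0  ⇒  x_C1 = 7 or 61/3
2. [C1‖L2]  x_C1² − (127/3)x_C1 + 742/3 = 0  ⇒  x_C1 = 7 or 106/3

7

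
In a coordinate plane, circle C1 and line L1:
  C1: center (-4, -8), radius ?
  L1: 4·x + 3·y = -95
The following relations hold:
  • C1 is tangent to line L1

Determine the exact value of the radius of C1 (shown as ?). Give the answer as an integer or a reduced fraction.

1. [C1‖L1]  r_C1² − 121 = 0  ⇒  r_C1 = 11 (r>0 drops 1)

11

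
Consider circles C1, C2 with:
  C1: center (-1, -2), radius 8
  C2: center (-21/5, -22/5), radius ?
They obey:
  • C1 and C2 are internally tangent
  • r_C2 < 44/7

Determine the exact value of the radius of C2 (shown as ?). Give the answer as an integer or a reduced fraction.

4

1. [int C1,C2]  r_C2² − 16r_C2 + 48 = 0  ⇒  r_C2 = 4 or 12
2. given r_C2 < 44/7: keep 4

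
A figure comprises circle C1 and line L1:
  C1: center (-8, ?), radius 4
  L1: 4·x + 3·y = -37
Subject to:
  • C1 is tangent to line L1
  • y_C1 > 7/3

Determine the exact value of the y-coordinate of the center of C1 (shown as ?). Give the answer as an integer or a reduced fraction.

1. [C1‖L1]  y_C1² + (10/3)y_C1 − 125/3 = 0  ⇒  y_C1 = -25/3 or 5
2. given y_C1 > 7/3: keep 5

5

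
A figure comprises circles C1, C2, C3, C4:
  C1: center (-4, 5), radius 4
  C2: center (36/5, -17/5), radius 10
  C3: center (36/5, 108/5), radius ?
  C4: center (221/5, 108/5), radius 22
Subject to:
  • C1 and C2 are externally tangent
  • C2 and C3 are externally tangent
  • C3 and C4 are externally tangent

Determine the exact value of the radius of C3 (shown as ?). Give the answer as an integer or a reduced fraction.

15

1. [ext C2·C3]  r_C3² + 20r_C3 − 525 = 0  ⇒  r_C3 = 15 (r>0 drops 1)
2. [ext C3·C4]  r_C3² + 44r_C3 − 885 = 0  ⇒  r_C3 = 15 (r>0 drops 1)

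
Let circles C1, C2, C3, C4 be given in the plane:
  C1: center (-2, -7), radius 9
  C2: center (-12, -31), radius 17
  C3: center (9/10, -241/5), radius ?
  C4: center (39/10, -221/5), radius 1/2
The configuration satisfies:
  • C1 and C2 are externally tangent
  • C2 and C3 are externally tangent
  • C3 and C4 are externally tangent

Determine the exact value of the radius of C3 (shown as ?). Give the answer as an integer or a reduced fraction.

1. [ext C2·C3]  r_C3² + 34r_C3 − 693/4 = 0  ⇒  r_C3 = 9/2 (r>0 drops 1)
2. [ext C3·C4]  r_C3² + 1r_C3 − 99/4 = 0  ⇒  r_C3 = 9/2 (r>0 drops 1)

9/2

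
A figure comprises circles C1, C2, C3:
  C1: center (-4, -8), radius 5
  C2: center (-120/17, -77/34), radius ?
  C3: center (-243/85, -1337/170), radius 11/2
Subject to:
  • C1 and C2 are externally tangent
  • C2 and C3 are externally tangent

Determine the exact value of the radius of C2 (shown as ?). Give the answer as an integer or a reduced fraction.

3/2

1. [ext C1·C2]  r_C2² + 10r_C2 − 69/4 = 0  ⇒  r_C2 = 3/2 (r>0 drops 1)
2. [ext C2·C3]  r_C2² + 11r_C2 − 75/4 = 0  ⇒  r_C2 = 3/2 (r>0 drops 1)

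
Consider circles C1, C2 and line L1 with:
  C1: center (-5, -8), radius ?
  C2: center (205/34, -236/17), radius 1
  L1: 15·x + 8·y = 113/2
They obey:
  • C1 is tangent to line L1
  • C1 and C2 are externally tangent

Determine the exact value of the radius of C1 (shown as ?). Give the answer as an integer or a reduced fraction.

23/2

1. [C1‖L1]  r_C1² − 529/4 = 0  ⇒  r_C1 = 23/2 (r>0 drops 1)
2. [ext C1·C2]  r_C1² + 2r_C1 − 621/4 = 0  ⇒  r_C1 = 23/2 (r>0 drops 1)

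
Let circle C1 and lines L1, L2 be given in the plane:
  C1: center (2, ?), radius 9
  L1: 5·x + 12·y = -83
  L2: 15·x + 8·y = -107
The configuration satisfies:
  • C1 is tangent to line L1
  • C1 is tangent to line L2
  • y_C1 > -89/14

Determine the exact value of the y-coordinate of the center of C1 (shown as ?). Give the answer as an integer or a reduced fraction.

1. [C1‖L1]  y_C1² + (31/2)y_C1 − 35 = 0  ⇒  y_C1 = -35/2 or 2
2. [C1‖L2]  y_C1² + (137/4)y_C1 − 145/2 = 0  ⇒  y_C1 = -145/4 or 2

2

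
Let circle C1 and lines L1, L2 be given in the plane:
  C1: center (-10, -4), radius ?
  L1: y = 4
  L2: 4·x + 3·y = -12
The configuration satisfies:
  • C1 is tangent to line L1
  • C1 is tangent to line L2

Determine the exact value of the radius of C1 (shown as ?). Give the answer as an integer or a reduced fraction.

1. [C1‖L1]  r_C1² − 64 = 0  ⇒  r_C1 = 8 (r>0 drops 1)
2. [C1‖L2]  r_C1² − 64 = 0  ⇒  r_C1 = 8 (r>0 drops 1)

8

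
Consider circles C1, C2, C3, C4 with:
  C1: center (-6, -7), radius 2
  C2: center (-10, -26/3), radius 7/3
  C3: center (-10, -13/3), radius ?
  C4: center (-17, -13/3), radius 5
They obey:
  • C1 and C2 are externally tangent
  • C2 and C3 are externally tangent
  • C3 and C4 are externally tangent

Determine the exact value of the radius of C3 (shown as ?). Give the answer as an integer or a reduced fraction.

1. [ext C2·C3]  r_C3² + (14/3)r_C3 − 40/3 = 0  ⇒  r_C3 = 2 (r>0 drops 1)
2. [ext C3·C4]  r_C3² + 10r_C3 − 24 = 0  ⇒  r_C3 = 2 (r>0 drops 1)

2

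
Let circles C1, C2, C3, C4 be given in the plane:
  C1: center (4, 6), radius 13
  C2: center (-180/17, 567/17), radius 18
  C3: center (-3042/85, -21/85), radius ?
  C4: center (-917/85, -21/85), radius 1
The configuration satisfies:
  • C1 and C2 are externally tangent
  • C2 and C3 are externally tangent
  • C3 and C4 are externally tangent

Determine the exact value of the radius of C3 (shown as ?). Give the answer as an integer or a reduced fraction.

1. [ext C2·C3]  r_C3² + 36r_C3 − 1440 = 0  ⇒  r_C3 = 24 (r>0 drops 1)
2. [ext C3·C4]  r_C3² + 2r_C3 − 624 = 0  ⇒  r_C3 = 24 (r>0 drops 1)

24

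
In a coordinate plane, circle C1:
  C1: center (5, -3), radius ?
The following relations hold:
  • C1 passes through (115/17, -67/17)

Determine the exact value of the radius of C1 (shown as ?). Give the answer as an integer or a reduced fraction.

2

1. [C1∋P]  r_C1² − 4 = 0  ⇒  r_C1 = 2 (r>0 drops 1)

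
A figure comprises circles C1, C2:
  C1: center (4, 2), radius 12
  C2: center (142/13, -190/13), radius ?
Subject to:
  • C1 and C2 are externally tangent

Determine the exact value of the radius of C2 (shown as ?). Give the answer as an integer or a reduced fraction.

1. [ext C1·C2]  r_C2² + 24r_C2 − 180 = 0  ⇒  r_C2 = 6 (r>0 drops 1)

6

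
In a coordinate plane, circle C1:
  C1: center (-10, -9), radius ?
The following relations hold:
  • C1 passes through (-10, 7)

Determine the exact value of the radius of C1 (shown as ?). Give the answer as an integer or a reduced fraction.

1. [C1∋P]  r_C1² − 256 = 0  ⇒  r_C1 = 16 (r>0 drops 1)

16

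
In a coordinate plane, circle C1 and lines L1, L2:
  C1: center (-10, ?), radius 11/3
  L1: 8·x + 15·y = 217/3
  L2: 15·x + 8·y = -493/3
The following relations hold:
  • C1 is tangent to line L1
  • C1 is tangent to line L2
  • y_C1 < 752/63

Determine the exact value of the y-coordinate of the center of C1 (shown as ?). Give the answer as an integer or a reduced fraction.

6

1. [C1‖L1]  y_C1² − (914/45)y_C1 + 1288/15 = 0  ⇒  y_C1 = 6 or 644/45
2. [C1‖L2]  y_C1² + (43/12)y_C1 − 115/2 = 0  ⇒  y_C1 = -115/12 or 6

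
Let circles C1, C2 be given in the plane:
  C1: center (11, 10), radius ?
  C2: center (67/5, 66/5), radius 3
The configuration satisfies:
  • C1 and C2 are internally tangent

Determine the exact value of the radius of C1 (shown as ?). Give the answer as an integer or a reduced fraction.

7

1. [int C1,C2]  r_C1² − 6r_C1 − 7 = 0  ⇒  r_C1 = 7 (r>0 drops 1)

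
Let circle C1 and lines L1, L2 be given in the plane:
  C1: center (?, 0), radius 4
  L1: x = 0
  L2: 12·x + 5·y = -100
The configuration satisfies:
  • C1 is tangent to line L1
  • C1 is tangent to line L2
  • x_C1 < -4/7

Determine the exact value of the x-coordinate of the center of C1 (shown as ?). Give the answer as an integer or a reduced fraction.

-4

1. [C1‖L1]  x_C1² − 16 = 0  ⇒  x_C1 = -4 or 4
2. [C1‖L2]  x_C1² + (50/3)x_C1 + 152/3 = 0  ⇒  x_C1 = -38/3 or -4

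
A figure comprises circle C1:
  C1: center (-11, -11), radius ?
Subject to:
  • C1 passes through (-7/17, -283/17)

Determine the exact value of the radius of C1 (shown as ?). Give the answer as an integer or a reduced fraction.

12

1. [C1∋P]  r_C1² − 144 = 0  ⇒  r_C1 = 12 (r>0 drops 1)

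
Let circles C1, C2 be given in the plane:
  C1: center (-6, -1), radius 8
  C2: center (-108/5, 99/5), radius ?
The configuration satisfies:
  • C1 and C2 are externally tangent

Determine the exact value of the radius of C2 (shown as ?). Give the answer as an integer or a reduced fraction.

18

1. [ext C1·C2]  r_C2² + 16r_C2 − 612 = 0  ⇒  r_C2 = 18 (r>0 drops 1)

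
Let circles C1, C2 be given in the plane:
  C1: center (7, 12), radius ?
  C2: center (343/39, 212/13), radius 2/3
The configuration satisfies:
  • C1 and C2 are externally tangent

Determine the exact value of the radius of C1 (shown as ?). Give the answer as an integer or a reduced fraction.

4

1. [ext C1·C2]  r_C1² + (4/3)r_C1 − 64/3 = 0  ⇒  r_C1 = 4 (r>0 drops 1)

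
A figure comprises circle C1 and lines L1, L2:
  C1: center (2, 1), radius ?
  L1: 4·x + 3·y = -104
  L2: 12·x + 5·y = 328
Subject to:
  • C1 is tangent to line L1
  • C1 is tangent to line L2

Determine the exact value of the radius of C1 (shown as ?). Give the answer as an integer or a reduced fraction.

23

1. [C1‖L1]  r_C1² − 529 = 0  ⇒  r_C1 = 23 (r>0 drops 1)
2. [C1‖L2]  r_C1² − 529 = 0  ⇒  r_C1 = 23 (r>0 drops 1)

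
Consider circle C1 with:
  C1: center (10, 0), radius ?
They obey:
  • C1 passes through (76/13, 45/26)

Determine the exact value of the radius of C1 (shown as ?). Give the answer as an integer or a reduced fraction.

9/2

1. [C1∋P]  r_C1² − 81/4 = 0  ⇒  r_C1 = 9/2 (r>0 drops 1)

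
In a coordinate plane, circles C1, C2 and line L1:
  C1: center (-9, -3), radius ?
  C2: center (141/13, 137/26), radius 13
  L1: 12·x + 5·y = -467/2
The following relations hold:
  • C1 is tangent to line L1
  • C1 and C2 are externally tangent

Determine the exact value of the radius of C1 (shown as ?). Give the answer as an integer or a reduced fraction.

1. [C1‖L1]  r_C1² − 289/4 = 0  ⇒  r_C1 = 17/2 (r>0 drops 1)
2. [ext C1·C2]  r_C1² + 26r_C1 − 1173/4 = 0  ⇒  r_C1 = 17/2 (r>0 drops 1)

17/2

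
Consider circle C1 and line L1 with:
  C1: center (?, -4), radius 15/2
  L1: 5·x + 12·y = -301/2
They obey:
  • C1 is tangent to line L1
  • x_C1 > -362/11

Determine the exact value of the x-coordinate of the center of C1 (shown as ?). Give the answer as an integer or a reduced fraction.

-1

1. [C1‖L1]  x_C1² + 41x_C1 + 40 = 0  ⇒  x_C1 = -40 or -1
2. given x_C1 > -362/11: keep -1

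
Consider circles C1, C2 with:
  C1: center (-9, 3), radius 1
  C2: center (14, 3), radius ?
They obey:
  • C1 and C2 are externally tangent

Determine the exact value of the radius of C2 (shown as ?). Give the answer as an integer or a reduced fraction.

1. [ext C1·C2]  r_C2² + 2r_C2 − 528 = 0  ⇒  r_C2 = 22 (r>0 drops 1)

22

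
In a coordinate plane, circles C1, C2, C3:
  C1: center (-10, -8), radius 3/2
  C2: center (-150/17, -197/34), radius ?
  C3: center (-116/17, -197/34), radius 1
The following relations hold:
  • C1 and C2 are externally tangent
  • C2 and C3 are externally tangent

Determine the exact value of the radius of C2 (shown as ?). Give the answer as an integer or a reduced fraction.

1. [ext C1·C2]  r_C2² + 3r_C2 − 4 = 0  ⇒  r_C2 = 1 (r>0 drops 1)
2. [ext C2·C3]  r_C2² + 2r_C2 − 3 = 0  ⇒  r_C2 = 1 (r>0 drops 1)

1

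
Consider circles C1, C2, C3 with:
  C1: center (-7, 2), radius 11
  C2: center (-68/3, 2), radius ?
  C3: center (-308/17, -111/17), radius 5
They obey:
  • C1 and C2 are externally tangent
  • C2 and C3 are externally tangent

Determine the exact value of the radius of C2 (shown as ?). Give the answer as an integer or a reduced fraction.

1. [ext C1·C2]  r_C2² + 22r_C2 − 1120/9 = 0  ⇒  r_C2 = 14/3 (r>0 drops 1)
2. [ext C2·C3]  r_C2² + 10r_C2 − 616/9 = 0  ⇒  r_C2 = 14/3 (r>0 drops 1)

14/3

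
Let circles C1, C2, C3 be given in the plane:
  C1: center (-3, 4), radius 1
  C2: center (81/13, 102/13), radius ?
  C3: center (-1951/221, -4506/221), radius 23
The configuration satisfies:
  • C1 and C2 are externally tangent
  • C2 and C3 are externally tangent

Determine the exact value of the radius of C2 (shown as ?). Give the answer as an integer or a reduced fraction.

1. [ext C1·C2]  r_C2² + 2r_C2 − 99 = 0  ⇒  r_C2 = 9 (r>0 drops 1)
2. [ext C2·C3]  r_C2² + 46r_C2 − 495 = 0  ⇒  r_C2 = 9 (r>0 drops 1)

9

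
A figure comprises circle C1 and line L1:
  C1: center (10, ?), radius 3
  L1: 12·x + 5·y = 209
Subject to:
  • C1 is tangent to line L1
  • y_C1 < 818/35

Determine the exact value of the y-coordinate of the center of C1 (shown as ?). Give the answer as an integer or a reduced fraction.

1. [C1‖L1]  y_C1² − (178/5)y_C1 + 256 = 0  ⇒  y_C1 = 10 or 128/5
2. given y_C1 < 818/35: keep 10

10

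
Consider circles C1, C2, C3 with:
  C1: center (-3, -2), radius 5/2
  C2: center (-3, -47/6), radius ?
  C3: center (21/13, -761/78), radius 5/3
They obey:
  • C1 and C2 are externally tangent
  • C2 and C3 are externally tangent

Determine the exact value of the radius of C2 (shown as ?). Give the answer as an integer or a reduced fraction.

10/3

1. [ext C1·C2]  r_C2² + 5r_C2 − 250/9 = 0  ⇒  r_C2 = 10/3 (r>0 drops 1)
2. [ext C2·C3]  r_C2² + (10/3)r_C2 − 200/9 = 0  ⇒  r_C2 = 10/3 (r>0 drops 1)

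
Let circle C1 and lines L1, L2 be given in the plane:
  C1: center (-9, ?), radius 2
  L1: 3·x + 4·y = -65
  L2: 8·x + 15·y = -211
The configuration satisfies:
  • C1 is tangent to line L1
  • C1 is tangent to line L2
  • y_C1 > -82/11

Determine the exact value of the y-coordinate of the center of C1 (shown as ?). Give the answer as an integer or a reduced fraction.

1. [C1‖L1]  y_C1² + 19y_C1 + 84 = 0  ⇒  y_C1 = -12 or -7
2. [C1‖L2]  y_C1² + (278/15)y_C1 + 1211/15 = 0  ⇒  y_C1 = -173/15 or -7

-7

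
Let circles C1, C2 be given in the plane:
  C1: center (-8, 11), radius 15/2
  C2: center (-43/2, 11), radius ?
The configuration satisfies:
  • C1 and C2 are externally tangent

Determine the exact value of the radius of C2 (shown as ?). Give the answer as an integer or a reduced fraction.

1. [ext C1·C2]  r_C2² + 15r_C2 − 126 = 0  ⇒  r_C2 = 6 (r>0 drops 1)

6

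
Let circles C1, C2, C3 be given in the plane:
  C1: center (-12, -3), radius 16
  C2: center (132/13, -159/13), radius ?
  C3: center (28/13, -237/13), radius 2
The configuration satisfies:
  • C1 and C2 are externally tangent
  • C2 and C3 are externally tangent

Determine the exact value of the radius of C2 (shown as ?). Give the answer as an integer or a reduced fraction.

8

1. [ext C1·C2]  r_C2² + 32r_C2 − 320 = 0  ⇒  r_C2 = 8 (r>0 drops 1)
2. [ext C2·C3]  r_C2² + 4r_C2 − 96 = 0  ⇒  r_C2 = 8 (r>0 drops 1)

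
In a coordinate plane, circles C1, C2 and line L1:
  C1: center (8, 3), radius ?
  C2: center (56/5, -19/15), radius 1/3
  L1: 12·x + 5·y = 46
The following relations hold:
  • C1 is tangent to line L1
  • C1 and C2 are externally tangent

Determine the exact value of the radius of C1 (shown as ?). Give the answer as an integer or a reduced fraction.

5

1. [C1‖L1]  r_C1² − 25 = 0  ⇒  r_C1 = 5 (r>0 drops 1)
2. [ext C1·C2]  r_C1² + (2/3)r_C1 − 85/3 = 0  ⇒  r_C1 = 5 (r>0 drops 1)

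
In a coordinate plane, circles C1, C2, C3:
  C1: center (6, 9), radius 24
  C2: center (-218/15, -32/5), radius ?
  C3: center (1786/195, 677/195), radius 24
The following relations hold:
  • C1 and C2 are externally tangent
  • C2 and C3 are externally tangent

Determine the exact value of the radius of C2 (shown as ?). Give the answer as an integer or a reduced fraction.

5/3

1. [ext C1·C2]  r_C2² + 48r_C2 − 745/9 = 0  ⇒  r_C2 = 5/3 (r>0 drops 1)
2. [ext C2·C3]  r_C2² + 48r_C2 − 745/9 = 0  ⇒  r_C2 = 5/3 (r>0 drops 1)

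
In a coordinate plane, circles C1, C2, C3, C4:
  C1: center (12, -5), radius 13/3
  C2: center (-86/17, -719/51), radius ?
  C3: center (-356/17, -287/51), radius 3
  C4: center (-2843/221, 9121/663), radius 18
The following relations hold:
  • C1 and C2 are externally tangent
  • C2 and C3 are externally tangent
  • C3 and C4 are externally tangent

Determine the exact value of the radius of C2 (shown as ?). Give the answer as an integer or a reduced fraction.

1. [ext C1·C2]  r_C2² + (26/3)r_C2 − 355 = 0  ⇒  r_C2 = 15 (r>0 drops 1)
2. [ext C2·C3]  r_C2² + 6r_C2 − 315 = 0  ⇒  r_C2 = 15 (r>0 drops 1)

15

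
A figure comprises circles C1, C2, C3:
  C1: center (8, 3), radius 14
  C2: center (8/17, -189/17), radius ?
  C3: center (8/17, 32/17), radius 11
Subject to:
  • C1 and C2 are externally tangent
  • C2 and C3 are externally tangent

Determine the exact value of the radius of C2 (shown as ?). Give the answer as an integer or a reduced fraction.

2

1. [ext C1·C2]  r_C2² + 28r_C2 − 60 = 0  ⇒  r_C2 = 2 (r>0 drops 1)
2. [ext C2·C3]  r_C2² + 22r_C2 − 48 = 0  ⇒  r_C2 = 2 (r>0 drops 1)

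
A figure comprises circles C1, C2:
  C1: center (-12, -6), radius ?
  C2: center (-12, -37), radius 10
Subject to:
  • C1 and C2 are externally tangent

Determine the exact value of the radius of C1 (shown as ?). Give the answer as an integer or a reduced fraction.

1. [ext C1·C2]  r_C1² + 20r_C1 − 861 = 0  ⇒  r_C1 = 21 (r>0 drops 1)

21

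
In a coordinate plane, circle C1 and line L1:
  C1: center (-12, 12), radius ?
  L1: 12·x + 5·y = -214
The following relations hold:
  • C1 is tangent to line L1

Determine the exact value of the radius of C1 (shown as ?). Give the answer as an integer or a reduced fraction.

10

1. [C1‖L1]  r_C1² − 100 = 0  ⇒  r_C1 = 10 (r>0 drops 1)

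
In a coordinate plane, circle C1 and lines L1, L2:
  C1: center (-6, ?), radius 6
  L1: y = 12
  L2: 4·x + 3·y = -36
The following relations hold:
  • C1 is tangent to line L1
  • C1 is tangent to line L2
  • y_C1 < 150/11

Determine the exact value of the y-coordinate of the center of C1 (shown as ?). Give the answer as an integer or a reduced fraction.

1. [C1‖L1]  y_C1² − 24y_C1 + 108 = 0  ⇒  y_C1 = 6 or 18
2. [C1‖L2]  y_C1² + 8y_C1 − 84 = 0  ⇒  y_C1 = -14 or 6

6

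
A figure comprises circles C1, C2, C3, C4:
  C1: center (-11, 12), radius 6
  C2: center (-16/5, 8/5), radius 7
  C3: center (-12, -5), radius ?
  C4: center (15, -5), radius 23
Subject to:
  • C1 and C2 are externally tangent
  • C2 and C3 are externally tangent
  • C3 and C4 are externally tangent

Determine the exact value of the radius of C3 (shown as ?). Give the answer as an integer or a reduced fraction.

1. [ext C2·C3]  r_C3² + 14r_C3 − 72 = 0  ⇒  r_C3 = 4 (r>0 drops 1)
2. [ext C3·C4]  r_C3² + 46r_C3 − 200 = 0  ⇒  r_C3 = 4 (r>0 drops 1)

4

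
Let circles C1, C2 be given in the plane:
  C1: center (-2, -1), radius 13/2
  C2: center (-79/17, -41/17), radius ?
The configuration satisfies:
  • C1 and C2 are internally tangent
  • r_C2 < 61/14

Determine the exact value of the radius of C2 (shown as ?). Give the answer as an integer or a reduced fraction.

7/2

1. [int C1,C2]  r_C2² − 13r_C2 + 133/4 = 0  ⇒  r_C2 = 7/2 or 19/2
2. given r_C2 < 61/14: keep 7/2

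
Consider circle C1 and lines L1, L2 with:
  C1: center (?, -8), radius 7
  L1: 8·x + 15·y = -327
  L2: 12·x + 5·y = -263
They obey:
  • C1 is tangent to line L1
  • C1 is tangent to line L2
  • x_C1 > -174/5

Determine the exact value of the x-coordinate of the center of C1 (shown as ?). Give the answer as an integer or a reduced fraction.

-11

1. [C1‖L1]  x_C1² + (207/4)x_C1 + 1793/4 = 0  ⇒  x_C1 = -163/4 or -11
2. [C1‖L2]  x_C1² + (223/6)x_C1 + 1727/6 = 0  ⇒  x_C1 = -157/6 or -11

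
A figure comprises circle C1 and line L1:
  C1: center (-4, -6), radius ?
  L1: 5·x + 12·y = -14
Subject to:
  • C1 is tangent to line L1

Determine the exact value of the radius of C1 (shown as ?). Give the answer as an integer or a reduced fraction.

6

1. [C1‖L1]  r_C1² − 36 = 0  ⇒  r_C1 = 6 (r>0 drops 1)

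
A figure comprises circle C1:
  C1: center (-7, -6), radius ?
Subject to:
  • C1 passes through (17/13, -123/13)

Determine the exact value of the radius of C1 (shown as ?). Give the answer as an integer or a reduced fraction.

9

1. [C1∋P]  r_C1² − 81 = 0  ⇒  r_C1 = 9 (r>0 drops 1)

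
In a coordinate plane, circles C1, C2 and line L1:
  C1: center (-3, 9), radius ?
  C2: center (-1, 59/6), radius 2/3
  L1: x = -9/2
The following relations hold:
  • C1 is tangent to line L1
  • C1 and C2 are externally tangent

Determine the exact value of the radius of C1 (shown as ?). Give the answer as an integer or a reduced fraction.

1. [C1‖L1]  r_C1² − 9/4 = 0  ⇒  r_C1 = 3/2 (r>0 drops 1)
2. [ext C1·C2]  r_C1² + (4/3)r_C1 − 17/4 = 0  ⇒  r_C1 = 3/2 (r>0 drops 1)

3/2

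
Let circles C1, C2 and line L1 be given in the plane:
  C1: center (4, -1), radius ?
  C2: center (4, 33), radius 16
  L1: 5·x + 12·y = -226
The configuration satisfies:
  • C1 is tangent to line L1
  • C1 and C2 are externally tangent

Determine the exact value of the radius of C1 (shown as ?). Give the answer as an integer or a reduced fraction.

1. [C1‖L1]  r_C1² − 324 = 0  ⇒  r_C1 = 18 (r>0 drops 1)
2. [ext C1·C2]  r_C1² + 32r_C1 − 900 = 0  ⇒  r_C1 = 18 (r>0 drops 1)

18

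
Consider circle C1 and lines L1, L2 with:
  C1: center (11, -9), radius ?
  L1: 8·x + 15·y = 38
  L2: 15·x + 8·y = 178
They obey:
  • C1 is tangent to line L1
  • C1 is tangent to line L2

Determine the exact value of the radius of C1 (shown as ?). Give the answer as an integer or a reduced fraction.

5

1. [C1‖L1]  r_C1² − 25 = 0  ⇒  r_C1 = 5 (r>0 drops 1)
2. [C1‖L2]  r_C1² − 25 = 0  ⇒  r_C1 = 5 (r>0 drops 1)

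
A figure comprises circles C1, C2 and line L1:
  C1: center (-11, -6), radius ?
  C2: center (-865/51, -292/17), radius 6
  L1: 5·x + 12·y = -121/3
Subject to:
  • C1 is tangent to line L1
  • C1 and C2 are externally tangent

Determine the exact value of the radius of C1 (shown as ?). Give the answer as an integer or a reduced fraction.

20/3

1. [C1‖L1]  r_C1² − 400/9 = 0  ⇒  r_C1 = 20/3 (r>0 drops 1)
2. [ext C1·C2]  r_C1² + 12r_C1 − 1120/9 = 0  ⇒  r_C1 = 20/3 (r>0 drops 1)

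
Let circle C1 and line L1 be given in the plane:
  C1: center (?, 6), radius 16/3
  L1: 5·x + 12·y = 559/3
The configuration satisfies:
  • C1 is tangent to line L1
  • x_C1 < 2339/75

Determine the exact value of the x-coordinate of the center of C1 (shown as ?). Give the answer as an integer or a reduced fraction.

1. [C1‖L1]  x_C1² − (686/15)x_C1 + 1653/5 = 0  ⇒  x_C1 = 9 or 551/15
2. given x_C1 < 2339/75: keep 9

9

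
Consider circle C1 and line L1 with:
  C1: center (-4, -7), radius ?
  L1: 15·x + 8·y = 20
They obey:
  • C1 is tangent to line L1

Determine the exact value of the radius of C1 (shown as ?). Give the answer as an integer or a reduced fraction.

1. [C1‖L1]  r_C1² − 64 = 0  ⇒  r_C1 = 8 (r>0 drops 1)

8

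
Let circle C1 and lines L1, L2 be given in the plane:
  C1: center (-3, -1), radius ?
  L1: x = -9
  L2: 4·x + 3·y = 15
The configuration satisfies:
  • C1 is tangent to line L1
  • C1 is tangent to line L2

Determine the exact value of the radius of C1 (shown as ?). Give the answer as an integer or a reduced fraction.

1. [C1‖L1]  r_C1² − 36 = 0  ⇒  r_C1 = 6 (r>0 drops 1)
2. [C1‖L2]  r_C1² − 36 = 0  ⇒  r_C1 = 6 (r>0 drops 1)

6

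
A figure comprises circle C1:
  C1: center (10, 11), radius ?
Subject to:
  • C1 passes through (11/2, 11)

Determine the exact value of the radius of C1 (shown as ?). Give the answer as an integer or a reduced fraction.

9/2

1. [C1∋P]  r_C1² − 81/4 = 0  ⇒  r_C1 = 9/2 (r>0 drops 1)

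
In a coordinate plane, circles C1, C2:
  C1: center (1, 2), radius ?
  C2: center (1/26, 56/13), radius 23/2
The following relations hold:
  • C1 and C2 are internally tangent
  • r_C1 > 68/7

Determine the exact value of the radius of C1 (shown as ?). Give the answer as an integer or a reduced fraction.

14

1. [int C1,C2]  r_C1² − 23r_C1 + 126 = 0  ⇒  r_C1 = 9 or 14
2. given r_C1 > 68/7: keep 14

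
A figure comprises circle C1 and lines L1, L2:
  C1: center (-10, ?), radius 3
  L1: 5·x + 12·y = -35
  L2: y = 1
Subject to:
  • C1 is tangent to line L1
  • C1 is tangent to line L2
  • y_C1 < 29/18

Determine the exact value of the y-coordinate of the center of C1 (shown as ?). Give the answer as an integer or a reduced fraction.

-2

1. [C1‖L1]  y_C1² − (5/2)y_C1 − 9 = 0  ⇒  y_C1 = -2 or 9/2
2. [C1‖L2]  y_C1² − 2y_C1 − 8 = 0  ⇒  y_C1 = -2 or 4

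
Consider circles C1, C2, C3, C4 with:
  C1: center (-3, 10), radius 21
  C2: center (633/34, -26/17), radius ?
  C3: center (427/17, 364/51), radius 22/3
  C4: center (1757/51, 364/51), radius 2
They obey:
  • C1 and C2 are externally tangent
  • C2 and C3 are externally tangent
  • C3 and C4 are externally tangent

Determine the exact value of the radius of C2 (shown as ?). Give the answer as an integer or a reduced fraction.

7/2

1. [ext C1·C2]  r_C2² + 42r_C2 − 637/4 = 0  ⇒  r_C2 = 7/2 (r>0 drops 1)
2. [ext C2·C3]  r_C2² + (44/3)r_C2 − 763/12 = 0  ⇒  r_C2 = 7/2 (r>0 drops 1)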